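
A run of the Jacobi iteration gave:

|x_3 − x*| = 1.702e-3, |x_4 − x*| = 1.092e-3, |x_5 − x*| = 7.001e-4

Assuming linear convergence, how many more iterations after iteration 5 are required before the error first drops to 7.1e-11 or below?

Rate ρ ≈ |x_5 − x*|/|x_4 − x*| = 7.001e-4/1.092e-3 = 0.6411.
After j more steps, |x_{5+j} − x*| ≈ 7.001e-4·ρ^j; need ρ^j ≤ 7.1e-11/7.001e-4 = 1.01414e-07.
j ≥ ln(1.01414e-07)/ln(0.6411) = -16.1041/-0.44457 = 36.224.
So 37 more iterations are needed.

37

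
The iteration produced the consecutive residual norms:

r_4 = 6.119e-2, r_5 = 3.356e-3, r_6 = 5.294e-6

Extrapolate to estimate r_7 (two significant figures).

First estimate the order: p ≈ ln(r_6/r_5) / ln(r_5/r_4) = ln(5.294e-6/3.356e-3)/ln(3.356e-3/6.119e-2) = ln(0.00157747)/ln(0.0548456) ≈ 2.2223.
Then r_7 ≈ r_6·(r_6/r_5)^p = 5.294e-6·(0.00157747)^2.2223 = 5.294e-6·5.92965e-07 ≈ 3.139e-12.

3.1e-12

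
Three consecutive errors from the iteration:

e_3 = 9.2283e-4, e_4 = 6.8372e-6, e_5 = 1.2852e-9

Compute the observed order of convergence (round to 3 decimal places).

1.749

p ≈ ln(e_5/e_4) / ln(e_4/e_3)
  = ln(1.2852e-9/6.8372e-6) / ln(6.8372e-6/9.2283e-4)
  = ln(0.000187972) / ln(0.00740895)
  = -8.579218 / -4.905067 ≈ 1.749052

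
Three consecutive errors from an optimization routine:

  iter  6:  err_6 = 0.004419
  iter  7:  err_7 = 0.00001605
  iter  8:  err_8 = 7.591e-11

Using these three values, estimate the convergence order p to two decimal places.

2.18

p ≈ ln(err_8/err_7) / ln(err_7/err_6)
  = ln(7.591e-11/0.00001605) / ln(0.00001605/0.004419)
  = ln(4.7296e-06) / ln(0.00363204)
  = -12.26167 / -5.61796 ≈ 2.18258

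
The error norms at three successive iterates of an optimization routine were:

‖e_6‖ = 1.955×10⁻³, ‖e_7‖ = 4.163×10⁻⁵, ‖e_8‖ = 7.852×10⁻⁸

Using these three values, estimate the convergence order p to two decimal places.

p ≈ ln(‖e_8‖/‖e_7‖) / ln(‖e_7‖/‖e_6‖)
  = ln(7.852×10⁻⁸/4.163×10⁻⁵) / ln(4.163×10⁻⁵/1.955×10⁻³)
  = ln(0.00188614) / ln(0.0212941)
  = -6.27322 / -3.84933 ≈ 1.62969

1.63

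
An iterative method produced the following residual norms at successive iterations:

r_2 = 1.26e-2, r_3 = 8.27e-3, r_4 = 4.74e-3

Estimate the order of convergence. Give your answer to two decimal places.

1.32

p ≈ ln(r_4/r_3) / ln(r_3/r_2)
  = ln(4.74e-3/8.27e-3) / ln(8.27e-3/1.26e-2)
  = ln(0.573156) / ln(0.656349)
  = -0.55660 / -0.42106 ≈ 1.32190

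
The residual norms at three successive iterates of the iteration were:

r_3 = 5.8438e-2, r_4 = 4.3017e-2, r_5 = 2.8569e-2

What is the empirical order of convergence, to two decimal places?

p ≈ ln(r_5/r_4) / ln(r_4/r_3)
  = ln(2.8569e-2/4.3017e-2) / ln(4.3017e-2/5.8438e-2)
  = ln(0.664133) / ln(0.736113)
  = -0.40927 / -0.30637 ≈ 1.33587

1.34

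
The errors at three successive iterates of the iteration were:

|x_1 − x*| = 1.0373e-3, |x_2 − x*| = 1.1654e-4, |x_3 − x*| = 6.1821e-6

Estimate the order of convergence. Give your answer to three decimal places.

1.343

p ≈ ln(|x_3 − x*|/|x_2 − x*|) / ln(|x_2 − x*|/|x_1 − x*|)
  = ln(6.1821e-6/1.1654e-4) / ln(1.1654e-4/1.0373e-3)
  = ln(0.053047) / ln(0.112349)
  = -2.936577 / -2.186145 ≈ 1.343267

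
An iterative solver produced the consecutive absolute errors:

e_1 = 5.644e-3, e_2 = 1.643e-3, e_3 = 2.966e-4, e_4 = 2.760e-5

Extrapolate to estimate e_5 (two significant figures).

1.0e-6

First estimate the order: p ≈ ln(e_4/e_3) / ln(e_3/e_2) = ln(2.760e-5/2.966e-4)/ln(2.966e-4/1.643e-3) = ln(0.0930546)/ln(0.180523) ≈ 1.3871.
Then e_5 ≈ e_4·(e_4/e_3)^p = 2.760e-5·(0.0930546)^1.3871 = 2.760e-5·0.0371139 ≈ 1.024e-06.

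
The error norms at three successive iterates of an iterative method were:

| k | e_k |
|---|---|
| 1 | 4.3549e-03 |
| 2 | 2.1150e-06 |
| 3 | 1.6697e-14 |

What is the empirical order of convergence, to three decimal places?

2.445

p ≈ ln(e_3/e_2) / ln(e_2/e_1)
  = ln(1.6697e-14/2.1150e-06) / ln(2.1150e-06/4.3549e-03)
  = ln(7.89456e-09) / ln(0.00048566)
  = -18.657092 / -7.630002 ≈ 2.445228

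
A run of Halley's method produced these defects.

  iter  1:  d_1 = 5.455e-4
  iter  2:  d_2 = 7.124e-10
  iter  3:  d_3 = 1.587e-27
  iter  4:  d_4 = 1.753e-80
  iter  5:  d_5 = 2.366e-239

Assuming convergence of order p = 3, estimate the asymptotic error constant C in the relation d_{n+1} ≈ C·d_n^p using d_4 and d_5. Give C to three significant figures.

4.39

C ≈ d_5 / d_4^3
  = 2.366e-239 / (1.753e-80)^3
  = 2.366e-239 / 5.38698e-240 ≈ 4.3921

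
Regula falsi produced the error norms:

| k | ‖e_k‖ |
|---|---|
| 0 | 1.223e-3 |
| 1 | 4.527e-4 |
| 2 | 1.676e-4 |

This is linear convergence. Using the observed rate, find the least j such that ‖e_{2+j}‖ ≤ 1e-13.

Rate ρ ≈ ‖e_2‖/‖e_1‖ = 1.676e-4/4.527e-4 = 0.3702.
After j more steps, ‖e_{2+j}‖ ≈ 1.676e-4·ρ^j; need ρ^j ≤ 1e-13/1.676e-4 = 5.96659e-10.
j ≥ ln(5.96659e-10)/ln(0.3702) = -21.2397/-0.99371 = 21.374.
So 22 more iterations are needed.

22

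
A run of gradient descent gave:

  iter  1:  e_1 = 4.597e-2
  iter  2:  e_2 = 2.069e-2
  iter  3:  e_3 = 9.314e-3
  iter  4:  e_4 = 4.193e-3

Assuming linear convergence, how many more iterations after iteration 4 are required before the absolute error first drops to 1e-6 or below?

Rate ρ ≈ e_4/e_3 = 4.193e-3/9.314e-3 = 0.4502.
After j more steps, e_{4+j} ≈ 4.193e-3·ρ^j; need ρ^j ≤ 1e-6/4.193e-3 = 0.000238493.
j ≥ ln(0.000238493)/ln(0.4502) = -8.3412/-0.79806 = 10.452.
So 11 more iterations are needed.

11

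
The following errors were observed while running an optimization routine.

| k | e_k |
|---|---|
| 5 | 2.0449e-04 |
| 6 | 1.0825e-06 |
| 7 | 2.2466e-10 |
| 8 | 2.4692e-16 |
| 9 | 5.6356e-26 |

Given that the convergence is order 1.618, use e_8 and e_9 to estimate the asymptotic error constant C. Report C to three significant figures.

1.01

C ≈ e_9 / e_8^1.618
  = 5.6356e-26 / (2.4692e-16)^1.618
  = 5.6356e-26 / 5.58671e-26 ≈ 1.0088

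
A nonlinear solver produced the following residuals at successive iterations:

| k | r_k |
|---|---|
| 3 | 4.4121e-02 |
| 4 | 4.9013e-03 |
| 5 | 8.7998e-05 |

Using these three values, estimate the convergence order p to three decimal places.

p ≈ ln(r_5/r_4) / ln(r_4/r_3)
  = ln(8.7998e-05/4.9013e-03) / ln(4.9013e-03/4.4121e-02)
  = ln(0.017954) / ln(0.111088)
  = -4.019942 / -2.197433 ≈ 1.829381

1.829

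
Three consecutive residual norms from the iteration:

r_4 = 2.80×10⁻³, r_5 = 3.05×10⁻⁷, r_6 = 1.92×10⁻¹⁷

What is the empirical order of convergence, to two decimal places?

2.57

p ≈ ln(r_6/r_5) / ln(r_5/r_4)
  = ln(1.92×10⁻¹⁷/3.05×10⁻⁷) / ln(3.05×10⁻⁷/2.80×10⁻³)
  = ln(6.29508e-11) / ln(0.000108929)
  = -23.48867 / -9.12481 ≈ 2.57415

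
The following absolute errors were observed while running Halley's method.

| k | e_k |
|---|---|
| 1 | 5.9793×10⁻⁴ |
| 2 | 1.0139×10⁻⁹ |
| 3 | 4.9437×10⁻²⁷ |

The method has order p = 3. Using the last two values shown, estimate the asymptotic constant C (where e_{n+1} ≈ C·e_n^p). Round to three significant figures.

4.74

C ≈ e_3 / e_2^3
  = 4.9437×10⁻²⁷ / (1.0139×10⁻⁹)^3
  = 4.9437×10⁻²⁷ / 1.04228e-27 ≈ 4.7431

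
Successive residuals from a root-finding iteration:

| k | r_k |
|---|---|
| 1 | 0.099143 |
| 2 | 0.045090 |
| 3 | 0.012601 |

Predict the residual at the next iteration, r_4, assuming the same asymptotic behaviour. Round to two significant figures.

1.6e-3

First estimate the order: p ≈ ln(r_3/r_2) / ln(r_2/r_1) = ln(0.012601/0.045090)/ln(0.045090/0.099143) = ln(0.279463)/ln(0.454798) ≈ 1.6181.
Then r_4 ≈ r_3·(r_3/r_2)^p = 0.012601·(0.279463)^1.6181 = 0.012601·0.127086 ≈ 0.001601.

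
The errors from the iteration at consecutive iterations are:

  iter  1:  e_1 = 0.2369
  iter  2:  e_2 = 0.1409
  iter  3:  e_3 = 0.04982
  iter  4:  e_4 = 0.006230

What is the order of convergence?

2

Consecutive ratios: e_4/e_3 = 0.006230/0.04982 = 0.12505, e_3/e_2 = 0.04982/0.1409 = 0.353584.
p ≈ ln(0.12505)/ln(0.353584) = -2.0790/-1.0396 ≈ 2.00.
So the convergence is quadratic (order 2).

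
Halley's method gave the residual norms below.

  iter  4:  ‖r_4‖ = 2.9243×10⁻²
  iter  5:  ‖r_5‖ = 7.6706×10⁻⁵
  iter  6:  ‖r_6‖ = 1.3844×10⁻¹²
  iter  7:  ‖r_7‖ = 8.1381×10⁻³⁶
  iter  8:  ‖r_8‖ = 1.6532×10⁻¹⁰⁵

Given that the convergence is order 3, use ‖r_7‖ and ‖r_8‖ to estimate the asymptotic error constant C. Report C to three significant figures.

3.07

C ≈ ‖r_8‖ / ‖r_7‖^3
  = 1.6532×10⁻¹⁰⁵ / (8.1381×10⁻³⁶)^3
  = 1.6532×10⁻¹⁰⁵ / 5.38976e-106 ≈ 3.0673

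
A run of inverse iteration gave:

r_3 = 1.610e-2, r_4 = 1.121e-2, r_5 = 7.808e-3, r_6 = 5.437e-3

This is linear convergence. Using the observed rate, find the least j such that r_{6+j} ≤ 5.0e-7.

Rate ρ ≈ r_6/r_5 = 5.437e-3/7.808e-3 = 0.6963.
After j more steps, r_{6+j} ≈ 5.437e-3·ρ^j; need ρ^j ≤ 5.0e-7/5.437e-3 = 9.19625e-05.
j ≥ ln(9.19625e-05)/ln(0.6963) = -9.2941/-0.36197 = 25.676.
So 26 more iterations are needed.

26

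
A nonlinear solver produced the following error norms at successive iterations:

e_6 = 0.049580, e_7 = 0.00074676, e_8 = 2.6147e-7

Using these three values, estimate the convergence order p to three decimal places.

p ≈ ln(e_8/e_7) / ln(e_7/e_6)
  = ln(2.6147e-7/0.00074676) / ln(0.00074676/0.049580)
  = ln(0.000350139) / ln(0.0150617)
  = -7.957180 / -4.195600 ≈ 1.896554

1.897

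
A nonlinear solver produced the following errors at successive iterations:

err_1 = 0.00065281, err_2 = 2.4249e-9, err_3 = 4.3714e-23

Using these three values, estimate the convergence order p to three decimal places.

p ≈ ln(err_3/err_2) / ln(err_2/err_1)
  = ln(4.3714e-23/2.4249e-9) / ln(2.4249e-9/0.00065281)
  = ln(1.80271e-14) / ln(3.71456e-06)
  = -31.646900 / -12.503250 ≈ 2.531094

2.531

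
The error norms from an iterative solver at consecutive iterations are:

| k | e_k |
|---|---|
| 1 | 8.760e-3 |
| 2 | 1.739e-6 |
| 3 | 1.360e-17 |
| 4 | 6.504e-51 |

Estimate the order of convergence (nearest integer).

Consecutive ratios: e_4/e_3 = 6.504e-51/1.360e-17 = 4.78235e-34, e_3/e_2 = 1.360e-17/1.739e-6 = 7.82059e-12.
p ≈ ln(4.78235e-34)/ln(7.82059e-12) = -76.7230/-25.5743 ≈ 3.00.
So the convergence is cubic (order 3).

3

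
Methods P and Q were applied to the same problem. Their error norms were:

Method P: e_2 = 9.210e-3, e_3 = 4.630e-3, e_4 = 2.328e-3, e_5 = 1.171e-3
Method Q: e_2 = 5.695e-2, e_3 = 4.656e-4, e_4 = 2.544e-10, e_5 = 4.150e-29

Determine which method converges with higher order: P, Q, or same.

Q

Method P: p ≈ ln(1.171e-3/2.328e-3)/ln(2.328e-3/4.630e-3) ≈ 1.00.
Method Q: p ≈ ln(4.150e-29/2.544e-10)/ln(2.544e-10/4.656e-4) ≈ 3.00.
Method Q has the higher order (≈3.0 vs ≈1.0).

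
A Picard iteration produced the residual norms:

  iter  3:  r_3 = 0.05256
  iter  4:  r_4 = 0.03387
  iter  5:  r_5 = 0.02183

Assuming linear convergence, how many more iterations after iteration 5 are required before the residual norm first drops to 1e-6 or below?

Rate ρ ≈ r_5/r_4 = 0.02183/0.03387 = 0.6445.
After j more steps, r_{5+j} ≈ 0.02183·ρ^j; need ρ^j ≤ 1e-6/0.02183 = 4.58085e-05.
j ≥ ln(4.58085e-05)/ln(0.6445) = -9.9910/-0.43928 = 22.744.
So 23 more iterations are needed.

23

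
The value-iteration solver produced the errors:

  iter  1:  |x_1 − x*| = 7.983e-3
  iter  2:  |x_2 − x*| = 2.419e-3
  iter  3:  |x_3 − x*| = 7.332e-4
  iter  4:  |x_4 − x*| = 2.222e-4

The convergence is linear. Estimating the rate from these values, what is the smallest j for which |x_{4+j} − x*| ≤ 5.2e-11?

Rate ρ ≈ |x_4 − x*|/|x_3 − x*| = 2.222e-4/7.332e-4 = 0.3031.
After j more steps, |x_{4+j} − x*| ≈ 2.222e-4·ρ^j; need ρ^j ≤ 5.2e-11/2.222e-4 = 2.34023e-07.
j ≥ ln(2.34023e-07)/ln(0.3031) = -15.2678/-1.19369 = 12.790.
So 13 more iterations are needed.

13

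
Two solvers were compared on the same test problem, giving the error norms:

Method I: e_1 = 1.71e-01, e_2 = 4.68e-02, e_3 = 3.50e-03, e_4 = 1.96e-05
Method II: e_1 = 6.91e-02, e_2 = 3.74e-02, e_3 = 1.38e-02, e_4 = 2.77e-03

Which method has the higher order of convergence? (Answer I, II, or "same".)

I

Method I: p ≈ ln(1.96e-05/3.50e-03)/ln(3.50e-03/4.68e-02) ≈ 2.00.
Method II: p ≈ ln(2.77e-03/1.38e-02)/ln(1.38e-02/3.74e-02) ≈ 1.61.
Method I has the higher order (≈2.0 vs ≈1.6).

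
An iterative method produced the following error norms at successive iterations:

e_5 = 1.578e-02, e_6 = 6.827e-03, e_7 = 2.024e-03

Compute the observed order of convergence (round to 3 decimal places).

p ≈ ln(e_7/e_6) / ln(e_6/e_5)
  = ln(2.024e-03/6.827e-03) / ln(6.827e-03/1.578e-02)
  = ln(0.29647) / ln(0.432636)
  = -1.215809 / -0.837859 ≈ 1.451090

1.451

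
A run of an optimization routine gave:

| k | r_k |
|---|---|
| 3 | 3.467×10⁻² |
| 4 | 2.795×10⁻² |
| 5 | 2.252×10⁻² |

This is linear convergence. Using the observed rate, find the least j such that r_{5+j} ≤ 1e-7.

Rate ρ ≈ r_5/r_4 = 2.252×10⁻²/2.795×10⁻² = 0.8057.
After j more steps, r_{5+j} ≈ 2.252×10⁻²·ρ^j; need ρ^j ≤ 1e-7/2.252×10⁻² = 4.4405e-06.
j ≥ ln(4.4405e-06)/ln(0.8057) = -12.3247/-0.21604 = 57.048.
So 58 more iterations are needed.

58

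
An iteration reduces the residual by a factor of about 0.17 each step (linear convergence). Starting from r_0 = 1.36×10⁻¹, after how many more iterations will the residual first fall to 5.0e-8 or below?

After k steps, r_k ≈ 1.36×10⁻¹·0.17^k.
Need 0.17^k ≤ 5.0e-8/1.36×10⁻¹ = 3.67647e-07.
k ≥ ln(3.67647e-07)/ln(0.17) = -14.8161/-1.77196 = 8.361.
Smallest integer k = 9.

9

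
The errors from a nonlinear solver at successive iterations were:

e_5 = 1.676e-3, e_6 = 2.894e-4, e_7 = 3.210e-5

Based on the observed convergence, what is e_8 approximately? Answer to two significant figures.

First estimate the order: p ≈ ln(e_7/e_6) / ln(e_6/e_5) = ln(3.210e-5/2.894e-4)/ln(2.894e-4/1.676e-3) = ln(0.110919)/ln(0.172673) ≈ 1.2520.
Then e_8 ≈ e_7·(e_7/e_6)^p = 3.210e-5·(0.110919)^1.2520 = 3.210e-5·0.0637305 ≈ 2.046e-06.

2.0e-6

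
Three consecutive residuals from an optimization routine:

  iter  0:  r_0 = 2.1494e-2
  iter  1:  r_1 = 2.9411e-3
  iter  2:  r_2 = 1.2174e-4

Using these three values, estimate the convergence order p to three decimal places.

1.601

p ≈ ln(r_2/r_1) / ln(r_1/r_0)
  = ln(1.2174e-4/2.9411e-3) / ln(2.9411e-3/2.1494e-2)
  = ln(0.0413927) / ln(0.136834)
  = -3.184651 / -1.988987 ≈ 1.601142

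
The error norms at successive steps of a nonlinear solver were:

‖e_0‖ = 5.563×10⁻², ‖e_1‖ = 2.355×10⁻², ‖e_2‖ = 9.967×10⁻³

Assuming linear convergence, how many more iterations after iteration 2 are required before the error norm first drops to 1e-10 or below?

22

Rate ρ ≈ ‖e_2‖/‖e_1‖ = 9.967×10⁻³/2.355×10⁻² = 0.4232.
After j more steps, ‖e_{2+j}‖ ≈ 9.967×10⁻³·ρ^j; need ρ^j ≤ 1e-10/9.967×10⁻³ = 1.00331e-08.
j ≥ ln(1.00331e-08)/ln(0.4232) = -18.4174/-0.85991 = 21.418.
So 22 more iterations are needed.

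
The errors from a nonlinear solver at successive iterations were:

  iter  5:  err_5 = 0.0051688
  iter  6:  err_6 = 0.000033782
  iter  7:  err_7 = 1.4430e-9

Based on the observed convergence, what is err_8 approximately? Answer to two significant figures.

First estimate the order: p ≈ ln(err_7/err_6) / ln(err_6/err_5) = ln(1.4430e-9/0.000033782)/ln(0.000033782/0.0051688) = ln(4.27151e-05)/ln(0.00653575) ≈ 2.0000.
Then err_8 ≈ err_7·(err_7/err_6)^p = 1.4430e-9·(4.27151e-05)^2.0000 = 1.4430e-9·1.82458e-09 ≈ 2.633e-18.

2.6e-18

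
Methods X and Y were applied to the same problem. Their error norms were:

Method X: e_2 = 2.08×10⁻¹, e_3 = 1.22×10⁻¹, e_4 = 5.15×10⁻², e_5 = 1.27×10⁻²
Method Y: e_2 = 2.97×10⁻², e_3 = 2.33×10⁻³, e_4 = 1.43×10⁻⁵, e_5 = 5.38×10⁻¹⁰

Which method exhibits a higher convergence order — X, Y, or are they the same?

Y

Method X: p ≈ ln(1.27×10⁻²/5.15×10⁻²)/ln(5.15×10⁻²/1.22×10⁻¹) ≈ 1.62.
Method Y: p ≈ ln(5.38×10⁻¹⁰/1.43×10⁻⁵)/ln(1.43×10⁻⁵/2.33×10⁻³) ≈ 2.00.
Method Y has the higher order (≈2.0 vs ≈1.6).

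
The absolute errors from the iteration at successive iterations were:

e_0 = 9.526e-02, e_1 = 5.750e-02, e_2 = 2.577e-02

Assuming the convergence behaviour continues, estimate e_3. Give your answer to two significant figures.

First estimate the order: p ≈ ln(e_2/e_1) / ln(e_1/e_0) = ln(2.577e-02/5.750e-02)/ln(5.750e-02/9.526e-02) = ln(0.448174)/ln(0.603611) ≈ 1.5898.
Then e_3 ≈ e_2·(e_2/e_1)^p = 2.577e-02·(0.448174)^1.5898 = 2.577e-02·0.279171 ≈ 0.007194.

7.2e-3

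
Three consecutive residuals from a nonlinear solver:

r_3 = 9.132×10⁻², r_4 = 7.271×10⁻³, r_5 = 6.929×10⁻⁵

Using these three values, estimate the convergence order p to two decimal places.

1.84

p ≈ ln(r_5/r_4) / ln(r_4/r_3)
  = ln(6.929×10⁻⁵/7.271×10⁻³) / ln(7.271×10⁻³/9.132×10⁻²)
  = ln(0.00952964) / ln(0.0796211)
  = -4.65335 / -2.53048 ≈ 1.83892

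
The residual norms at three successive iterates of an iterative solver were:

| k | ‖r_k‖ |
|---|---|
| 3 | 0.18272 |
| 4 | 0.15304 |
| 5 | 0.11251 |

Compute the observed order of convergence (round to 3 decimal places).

1.736

p ≈ ln(‖r_5‖/‖r_4‖) / ln(‖r_4‖/‖r_3‖)
  = ln(0.11251/0.15304) / ln(0.15304/0.18272)
  = ln(0.735167) / ln(0.837566)
  = -0.307658 / -0.177255 ≈ 1.735680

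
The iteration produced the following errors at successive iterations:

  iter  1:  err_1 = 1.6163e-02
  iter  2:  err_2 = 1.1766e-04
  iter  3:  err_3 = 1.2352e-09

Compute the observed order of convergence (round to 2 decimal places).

p ≈ ln(err_3/err_2) / ln(err_2/err_1)
  = ln(1.2352e-09/1.1766e-04) / ln(1.1766e-04/1.6163e-02)
  = ln(1.0498e-05) / ln(0.00727959)
  = -11.46433 / -4.92268 ≈ 2.32888

2.33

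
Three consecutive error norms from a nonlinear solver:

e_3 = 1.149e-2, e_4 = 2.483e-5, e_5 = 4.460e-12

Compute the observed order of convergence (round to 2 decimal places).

p ≈ ln(e_5/e_4) / ln(e_4/e_3)
  = ln(4.460e-12/2.483e-5) / ln(2.483e-5/1.149e-2)
  = ln(1.79621e-07) / ln(0.00216101)
  = -15.53242 / -6.13718 ≈ 2.53087

2.53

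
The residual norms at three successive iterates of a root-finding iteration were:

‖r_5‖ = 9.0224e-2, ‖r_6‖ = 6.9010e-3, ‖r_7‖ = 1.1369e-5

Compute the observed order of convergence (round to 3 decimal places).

2.493

p ≈ ln(‖r_7‖/‖r_6‖) / ln(‖r_6‖/‖r_5‖)
  = ln(1.1369e-5/6.9010e-3) / ln(6.9010e-3/9.0224e-2)
  = ln(0.00164744) / ln(0.0764874)
  = -6.408533 / -2.570629 ≈ 2.492982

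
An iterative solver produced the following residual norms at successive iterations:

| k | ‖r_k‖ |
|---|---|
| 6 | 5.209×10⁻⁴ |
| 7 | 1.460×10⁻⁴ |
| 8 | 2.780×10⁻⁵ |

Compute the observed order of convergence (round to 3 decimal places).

p ≈ ln(‖r_8‖/‖r_7‖) / ln(‖r_7‖/‖r_6‖)
  = ln(2.780×10⁻⁵/1.460×10⁻⁴) / ln(1.460×10⁻⁴/5.209×10⁻⁴)
  = ln(0.190411) / ln(0.280284)
  = -1.658570 / -1.271952 ≈ 1.303956

1.304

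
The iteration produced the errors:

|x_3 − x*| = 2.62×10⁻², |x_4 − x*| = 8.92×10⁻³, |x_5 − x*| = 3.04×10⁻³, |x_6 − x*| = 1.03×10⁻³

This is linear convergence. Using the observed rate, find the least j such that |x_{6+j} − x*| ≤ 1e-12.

20

Rate ρ ≈ |x_6 − x*|/|x_5 − x*| = 1.03×10⁻³/3.04×10⁻³ = 0.3388.
After j more steps, |x_{6+j} − x*| ≈ 1.03×10⁻³·ρ^j; need ρ^j ≤ 1e-12/1.03×10⁻³ = 9.70874e-10.
j ≥ ln(9.70874e-10)/ln(0.3388) = -20.7528/-1.08235 = 19.174.
So 20 more iterations are needed.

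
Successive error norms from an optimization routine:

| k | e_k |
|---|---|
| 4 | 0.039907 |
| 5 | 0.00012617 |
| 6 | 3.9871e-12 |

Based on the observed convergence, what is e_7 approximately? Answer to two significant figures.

First estimate the order: p ≈ ln(e_6/e_5) / ln(e_5/e_4) = ln(3.9871e-12/0.00012617)/ln(0.00012617/0.039907) = ln(3.1601e-08)/ln(0.0031616) ≈ 3.0000.
Then e_7 ≈ e_6·(e_6/e_5)^p = 3.9871e-12·(3.1601e-08)^3.0000 = 3.9871e-12·3.15575e-23 ≈ 1.258e-34.

1.3e-34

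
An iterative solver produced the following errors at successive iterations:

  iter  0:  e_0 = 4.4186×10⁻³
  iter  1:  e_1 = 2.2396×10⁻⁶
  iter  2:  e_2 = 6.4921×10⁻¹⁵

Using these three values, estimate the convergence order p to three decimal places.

2.591

p ≈ ln(e_2/e_1) / ln(e_1/e_0)
  = ln(6.4921×10⁻¹⁵/2.2396×10⁻⁶) / ln(2.2396×10⁻⁶/4.4186×10⁻³)
  = ln(2.89878e-09) / ln(0.000506857)
  = -19.658976 / -7.587282 ≈ 2.591043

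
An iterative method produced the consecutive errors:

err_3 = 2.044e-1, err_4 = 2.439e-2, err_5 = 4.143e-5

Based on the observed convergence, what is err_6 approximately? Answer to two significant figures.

2.0e-13

First estimate the order: p ≈ ln(err_5/err_4) / ln(err_4/err_3) = ln(4.143e-5/2.439e-2)/ln(2.439e-2/2.044e-1) = ln(0.00169865)/ln(0.119325) ≈ 3.0001.
Then err_6 ≈ err_5·(err_5/err_4)^p = 4.143e-5·(0.00169865)^3.0001 = 4.143e-5·4.89818e-09 ≈ 2.029e-13.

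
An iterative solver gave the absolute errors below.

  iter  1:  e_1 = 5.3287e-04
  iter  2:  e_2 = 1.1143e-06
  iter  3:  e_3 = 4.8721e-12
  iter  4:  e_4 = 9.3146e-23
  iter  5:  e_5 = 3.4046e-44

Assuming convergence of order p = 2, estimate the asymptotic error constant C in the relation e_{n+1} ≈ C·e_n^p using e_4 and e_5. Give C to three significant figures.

C ≈ e_5 / e_4^2
  = 3.4046e-44 / (9.3146e-23)^2
  = 3.4046e-44 / 8.67618e-45 ≈ 3.9241

3.92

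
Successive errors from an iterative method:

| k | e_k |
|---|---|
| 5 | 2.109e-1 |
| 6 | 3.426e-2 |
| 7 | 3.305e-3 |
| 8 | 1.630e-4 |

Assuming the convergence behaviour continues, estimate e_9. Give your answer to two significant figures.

First estimate the order: p ≈ ln(e_8/e_7) / ln(e_7/e_6) = ln(1.630e-4/3.305e-3)/ln(3.305e-3/3.426e-2) = ln(0.0493192)/ln(0.0964682) ≈ 1.2869.
Then e_9 ≈ e_8·(e_8/e_7)^p = 1.630e-4·(0.0493192)^1.2869 = 1.630e-4·0.020799 ≈ 3.39e-06.

3.4e-6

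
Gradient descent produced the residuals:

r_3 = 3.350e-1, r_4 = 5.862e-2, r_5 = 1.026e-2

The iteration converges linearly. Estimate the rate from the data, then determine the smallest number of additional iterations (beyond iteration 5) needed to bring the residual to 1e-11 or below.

12

Rate ρ ≈ r_5/r_4 = 1.026e-2/5.862e-2 = 0.1750.
After j more steps, r_{5+j} ≈ 1.026e-2·ρ^j; need ρ^j ≤ 1e-11/1.026e-2 = 9.74659e-10.
j ≥ ln(9.74659e-10)/ln(0.1750) = -20.7489/-1.74297 = 11.904.
So 12 more iterations are needed.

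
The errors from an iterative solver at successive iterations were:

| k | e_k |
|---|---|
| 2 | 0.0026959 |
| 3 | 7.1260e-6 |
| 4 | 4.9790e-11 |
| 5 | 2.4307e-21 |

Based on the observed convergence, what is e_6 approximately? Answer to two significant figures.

5.8e-42

First estimate the order: p ≈ ln(e_5/e_4) / ln(e_4/e_3) = ln(2.4307e-21/4.9790e-11)/ln(4.9790e-11/7.1260e-6) = ln(4.8819e-11)/ln(6.98709e-06) ≈ 2.0000.
Then e_6 ≈ e_5·(e_5/e_4)^p = 2.4307e-21·(4.8819e-11)^2.0000 = 2.4307e-21·2.38329e-21 ≈ 5.793e-42.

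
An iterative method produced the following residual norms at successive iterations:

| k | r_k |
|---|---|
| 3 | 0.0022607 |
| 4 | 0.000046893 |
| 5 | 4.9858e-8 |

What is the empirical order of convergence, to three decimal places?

1.767

p ≈ ln(r_5/r_4) / ln(r_4/r_3)
  = ln(4.9858e-8/0.000046893) / ln(0.000046893/0.0022607)
  = ln(0.00106323) / ln(0.0207427)
  = -6.846444 / -3.875561 ≈ 1.766569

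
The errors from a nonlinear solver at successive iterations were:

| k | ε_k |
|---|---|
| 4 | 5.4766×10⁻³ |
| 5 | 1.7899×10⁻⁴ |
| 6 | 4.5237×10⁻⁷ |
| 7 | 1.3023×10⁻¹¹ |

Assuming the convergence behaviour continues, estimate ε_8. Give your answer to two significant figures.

First estimate the order: p ≈ ln(ε_7/ε_6) / ln(ε_6/ε_5) = ln(1.3023×10⁻¹¹/4.5237×10⁻⁷)/ln(4.5237×10⁻⁷/1.7899×10⁻⁴) = ln(2.87884e-05)/ln(0.00252735) ≈ 1.7482.
Then ε_8 ≈ ε_7·(ε_7/ε_6)^p = 1.3023×10⁻¹¹·(2.87884e-05)^1.7482 = 1.3023×10⁻¹¹·1.15293e-08 ≈ 1.501e-19.

1.5e-19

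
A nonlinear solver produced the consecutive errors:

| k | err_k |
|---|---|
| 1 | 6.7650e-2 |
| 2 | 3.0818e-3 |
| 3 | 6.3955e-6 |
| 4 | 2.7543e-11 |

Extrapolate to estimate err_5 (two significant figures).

First estimate the order: p ≈ ln(err_4/err_3) / ln(err_3/err_2) = ln(2.7543e-11/6.3955e-6)/ln(6.3955e-6/3.0818e-3) = ln(4.30662e-06)/ln(0.00207525) ≈ 2.0000.
Then err_5 ≈ err_4·(err_4/err_3)^p = 2.7543e-11·(4.30662e-06)^2.0000 = 2.7543e-11·1.8547e-11 ≈ 5.108e-22.

5.1e-22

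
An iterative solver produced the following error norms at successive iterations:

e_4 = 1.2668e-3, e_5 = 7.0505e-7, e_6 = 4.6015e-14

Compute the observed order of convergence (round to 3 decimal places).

p ≈ ln(e_6/e_5) / ln(e_5/e_4)
  = ln(4.6015e-14/7.0505e-7) / ln(7.0505e-7/1.2668e-3)
  = ln(6.52649e-08) / ln(0.00055656)
  = -16.544811 / -7.493736 ≈ 2.207819

2.208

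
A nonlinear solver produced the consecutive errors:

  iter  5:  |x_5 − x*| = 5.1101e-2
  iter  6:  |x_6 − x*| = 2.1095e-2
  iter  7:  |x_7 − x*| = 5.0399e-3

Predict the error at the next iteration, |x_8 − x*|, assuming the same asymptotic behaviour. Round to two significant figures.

5.0e-4

First estimate the order: p ≈ ln(|x_7 − x*|/|x_6 − x*|) / ln(|x_6 − x*|/|x_5 − x*|) = ln(5.0399e-3/2.1095e-2)/ln(2.1095e-2/5.1101e-2) = ln(0.238914)/ln(0.41281) ≈ 1.6181.
Then |x_8 − x*| ≈ |x_7 − x*|·(|x_7 − x*|/|x_6 − x*|)^p = 5.0399e-3·(0.238914)^1.6181 = 5.0399e-3·0.0986127 ≈ 0.000497.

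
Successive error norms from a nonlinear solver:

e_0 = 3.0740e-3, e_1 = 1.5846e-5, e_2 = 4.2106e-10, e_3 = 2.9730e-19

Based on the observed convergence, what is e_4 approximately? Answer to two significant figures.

1.5e-37

First estimate the order: p ≈ ln(e_3/e_2) / ln(e_2/e_1) = ln(2.9730e-19/4.2106e-10)/ln(4.2106e-10/1.5846e-5) = ln(7.06075e-10)/ln(2.6572e-05) ≈ 2.0000.
Then e_4 ≈ e_3·(e_3/e_2)^p = 2.9730e-19·(7.06075e-10)^2.0000 = 2.9730e-19·4.98542e-19 ≈ 1.482e-37.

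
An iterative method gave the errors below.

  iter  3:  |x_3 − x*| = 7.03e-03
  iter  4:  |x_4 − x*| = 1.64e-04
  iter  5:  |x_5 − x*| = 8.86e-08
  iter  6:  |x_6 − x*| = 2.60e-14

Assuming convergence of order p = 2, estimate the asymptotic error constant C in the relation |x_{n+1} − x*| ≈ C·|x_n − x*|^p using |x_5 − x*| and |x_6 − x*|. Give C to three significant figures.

C ≈ |x_6 − x*| / |x_5 − x*|^2
  = 2.60e-14 / (8.86e-08)^2
  = 2.60e-14 / 7.84996e-15 ≈ 3.3121

3.31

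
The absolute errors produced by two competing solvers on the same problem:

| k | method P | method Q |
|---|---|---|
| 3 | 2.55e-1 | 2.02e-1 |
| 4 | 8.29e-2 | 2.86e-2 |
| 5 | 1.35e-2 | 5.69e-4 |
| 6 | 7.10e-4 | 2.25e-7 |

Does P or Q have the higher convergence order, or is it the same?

Method P: p ≈ ln(7.10e-4/1.35e-2)/ln(1.35e-2/8.29e-2) ≈ 1.62.
Method Q: p ≈ ln(2.25e-7/5.69e-4)/ln(5.69e-4/2.86e-2) ≈ 2.00.
Method Q has the higher order (≈2.0 vs ≈1.6).

Q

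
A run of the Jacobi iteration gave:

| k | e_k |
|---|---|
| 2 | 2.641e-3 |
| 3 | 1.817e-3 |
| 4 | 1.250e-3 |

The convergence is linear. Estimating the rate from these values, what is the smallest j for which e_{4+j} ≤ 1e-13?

63

Rate ρ ≈ e_4/e_3 = 1.250e-3/1.817e-3 = 0.6879.
After j more steps, e_{4+j} ≈ 1.250e-3·ρ^j; need ρ^j ≤ 1e-13/1.250e-3 = 8e-11.
j ≥ ln(8e-11)/ln(0.6879) = -23.2490/-0.37411 = 62.145.
So 63 more iterations are needed.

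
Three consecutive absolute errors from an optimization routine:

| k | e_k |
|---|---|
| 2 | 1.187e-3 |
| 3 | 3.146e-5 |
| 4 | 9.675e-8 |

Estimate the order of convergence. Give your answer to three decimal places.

1.593

p ≈ ln(e_4/e_3) / ln(e_3/e_2)
  = ln(9.675e-8/3.146e-5) / ln(3.146e-5/1.187e-3)
  = ln(0.00307533) / ln(0.0265038)
  = -5.784343 / -3.630467 ≈ 1.593278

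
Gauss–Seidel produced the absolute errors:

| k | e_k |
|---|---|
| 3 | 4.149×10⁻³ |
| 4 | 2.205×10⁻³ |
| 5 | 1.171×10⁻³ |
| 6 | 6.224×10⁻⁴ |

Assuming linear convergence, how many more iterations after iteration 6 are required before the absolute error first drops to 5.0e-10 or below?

23

Rate ρ ≈ e_6/e_5 = 6.224×10⁻⁴/1.171×10⁻³ = 0.5315.
After j more steps, e_{6+j} ≈ 6.224×10⁻⁴·ρ^j; need ρ^j ≤ 5.0e-10/6.224×10⁻⁴ = 8.03342e-07.
j ≥ ln(8.03342e-07)/ln(0.5315) = -14.0345/-0.63205 = 22.205.
So 23 more iterations are needed.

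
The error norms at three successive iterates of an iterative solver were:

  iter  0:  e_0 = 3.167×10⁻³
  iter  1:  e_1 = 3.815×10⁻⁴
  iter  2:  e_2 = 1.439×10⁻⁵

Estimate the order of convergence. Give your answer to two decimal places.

p ≈ ln(e_2/e_1) / ln(e_1/e_0)
  = ln(1.439×10⁻⁵/3.815×10⁻⁴) / ln(3.815×10⁻⁴/3.167×10⁻³)
  = ln(0.0377195) / ln(0.120461)
  = -3.27758 / -2.11643 ≈ 1.54864

1.55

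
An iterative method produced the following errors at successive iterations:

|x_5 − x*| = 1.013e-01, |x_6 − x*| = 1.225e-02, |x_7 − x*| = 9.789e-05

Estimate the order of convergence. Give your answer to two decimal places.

2.29

p ≈ ln(|x_7 − x*|/|x_6 − x*|) / ln(|x_6 − x*|/|x_5 − x*|)
  = ln(9.789e-05/1.225e-02) / ln(1.225e-02/1.013e-01)
  = ln(0.00799102) / ln(0.120928)
  = -4.82944 / -2.11256 ≈ 2.28606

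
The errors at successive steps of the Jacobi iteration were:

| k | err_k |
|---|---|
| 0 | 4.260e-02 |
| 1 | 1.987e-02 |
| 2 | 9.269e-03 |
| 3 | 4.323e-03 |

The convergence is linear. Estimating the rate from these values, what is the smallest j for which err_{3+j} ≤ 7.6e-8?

Rate ρ ≈ err_3/err_2 = 4.323e-03/9.269e-03 = 0.4664.
After j more steps, err_{3+j} ≈ 4.323e-03·ρ^j; need ρ^j ≤ 7.6e-8/4.323e-03 = 1.75804e-05.
j ≥ ln(1.75804e-05)/ln(0.4664) = -10.9487/-0.76271 = 14.355.
So 15 more iterations are needed.

15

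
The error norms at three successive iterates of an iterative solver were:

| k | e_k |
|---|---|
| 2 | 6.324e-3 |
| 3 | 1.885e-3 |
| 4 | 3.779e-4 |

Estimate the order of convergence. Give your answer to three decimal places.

p ≈ ln(e_4/e_3) / ln(e_3/e_2)
  = ln(3.779e-4/1.885e-3) / ln(1.885e-3/6.324e-3)
  = ln(0.200477) / ln(0.298071)
  = -1.607056 / -1.210424 ≈ 1.327680

1.328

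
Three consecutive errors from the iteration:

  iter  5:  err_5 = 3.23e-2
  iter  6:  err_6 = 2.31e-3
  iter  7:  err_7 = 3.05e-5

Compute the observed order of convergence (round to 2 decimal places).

p ≈ ln(err_7/err_6) / ln(err_6/err_5)
  = ln(3.05e-5/2.31e-3) / ln(2.31e-3/3.23e-2)
  = ln(0.0132035) / ln(0.071517)
  = -4.32727 / -2.63782 ≈ 1.64047

1.64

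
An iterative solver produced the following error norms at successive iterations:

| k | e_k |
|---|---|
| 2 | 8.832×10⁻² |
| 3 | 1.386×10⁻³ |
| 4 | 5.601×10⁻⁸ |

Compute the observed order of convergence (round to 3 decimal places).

2.435

p ≈ ln(e_4/e_3) / ln(e_3/e_2)
  = ln(5.601×10⁻⁸/1.386×10⁻³) / ln(1.386×10⁻³/8.832×10⁻²)
  = ln(4.04113e-05) / ln(0.0156929)
  = -10.116401 / -4.154547 ≈ 2.435019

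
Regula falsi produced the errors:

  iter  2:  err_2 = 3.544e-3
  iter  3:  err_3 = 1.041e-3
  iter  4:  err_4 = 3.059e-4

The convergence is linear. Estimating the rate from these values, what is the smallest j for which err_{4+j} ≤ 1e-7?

Rate ρ ≈ err_4/err_3 = 3.059e-4/1.041e-3 = 0.2939.
After j more steps, err_{4+j} ≈ 3.059e-4·ρ^j; need ρ^j ≤ 1e-7/3.059e-4 = 0.000326904.
j ≥ ln(0.000326904)/ln(0.2939) = -8.0258/-1.22452 = 6.554.
So 7 more iterations are needed.

7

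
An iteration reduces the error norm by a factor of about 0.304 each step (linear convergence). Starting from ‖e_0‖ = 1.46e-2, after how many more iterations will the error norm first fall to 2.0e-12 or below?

After k steps, ‖e_k‖ ≈ 1.46e-2·0.304^k.
Need 0.304^k ≤ 2.0e-12/1.46e-2 = 1.36986e-10.
k ≥ ln(1.36986e-10)/ln(0.304) = -22.7111/-1.19073 = 19.073.
Smallest integer k = 20.

20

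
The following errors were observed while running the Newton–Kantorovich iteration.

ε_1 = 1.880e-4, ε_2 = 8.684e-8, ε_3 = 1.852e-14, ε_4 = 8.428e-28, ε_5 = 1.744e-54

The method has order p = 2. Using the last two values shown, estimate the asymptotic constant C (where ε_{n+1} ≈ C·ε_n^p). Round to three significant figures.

C ≈ ε_5 / ε_4^2
  = 1.744e-54 / (8.428e-28)^2
  = 1.744e-54 / 7.10312e-55 ≈ 2.4553

2.46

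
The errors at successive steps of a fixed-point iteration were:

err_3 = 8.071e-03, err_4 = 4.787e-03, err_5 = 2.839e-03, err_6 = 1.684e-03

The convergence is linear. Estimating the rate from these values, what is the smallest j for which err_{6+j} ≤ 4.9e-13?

43

Rate ρ ≈ err_6/err_5 = 1.684e-03/2.839e-03 = 0.5932.
After j more steps, err_{6+j} ≈ 1.684e-03·ρ^j; need ρ^j ≤ 4.9e-13/1.684e-03 = 2.90974e-10.
j ≥ ln(2.90974e-10)/ln(0.5932) = -21.9578/-0.52222 = 42.047.
So 43 more iterations are needed.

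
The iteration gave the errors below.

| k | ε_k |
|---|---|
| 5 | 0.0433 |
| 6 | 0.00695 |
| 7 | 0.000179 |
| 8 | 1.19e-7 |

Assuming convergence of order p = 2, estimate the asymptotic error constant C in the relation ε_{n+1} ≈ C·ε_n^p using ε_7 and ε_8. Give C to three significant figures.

3.71

C ≈ ε_8 / ε_7^2
  = 1.19e-7 / (0.000179)^2
  = 1.19e-7 / 3.2041e-08 ≈ 3.714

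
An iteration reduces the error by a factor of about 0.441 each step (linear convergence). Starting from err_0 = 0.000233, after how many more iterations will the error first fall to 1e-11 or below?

21

After k steps, err_k ≈ 0.000233·0.441^k.
Need 0.441^k ≤ 1e-11/0.000233 = 4.29185e-08.
k ≥ ln(4.29185e-08)/ln(0.441) = -16.9640/-0.81871 = 20.720.
Smallest integer k = 21.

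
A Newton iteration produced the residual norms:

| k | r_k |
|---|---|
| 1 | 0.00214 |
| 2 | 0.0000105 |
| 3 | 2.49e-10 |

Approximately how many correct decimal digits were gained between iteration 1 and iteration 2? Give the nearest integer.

2

Digits gained ≈ log₁₀(r_1/r_2) = log₁₀(0.00214/0.0000105) = log₁₀(203.81) ≈ 2.309.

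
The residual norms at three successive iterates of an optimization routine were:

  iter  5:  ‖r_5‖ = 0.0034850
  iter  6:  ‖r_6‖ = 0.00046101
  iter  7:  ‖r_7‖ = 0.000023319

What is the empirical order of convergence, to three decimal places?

p ≈ ln(‖r_7‖/‖r_6‖) / ln(‖r_6‖/‖r_5‖)
  = ln(0.000023319/0.00046101) / ln(0.00046101/0.0034850)
  = ln(0.0505824) / ln(0.132284)
  = -2.984152 / -2.022804 ≈ 1.475255

1.475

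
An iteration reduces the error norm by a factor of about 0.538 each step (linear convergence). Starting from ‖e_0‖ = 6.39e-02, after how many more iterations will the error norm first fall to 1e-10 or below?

33

After k steps, ‖e_k‖ ≈ 6.39e-02·0.538^k.
Need 0.538^k ≤ 1e-10/6.39e-02 = 1.56495e-09.
k ≥ ln(1.56495e-09)/ln(0.538) = -20.2754/-0.61990 = 32.708.
Smallest integer k = 33.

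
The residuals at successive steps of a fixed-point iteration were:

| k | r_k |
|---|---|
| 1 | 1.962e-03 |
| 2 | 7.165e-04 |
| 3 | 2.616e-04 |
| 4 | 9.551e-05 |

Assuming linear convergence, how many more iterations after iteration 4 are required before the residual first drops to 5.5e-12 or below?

17

Rate ρ ≈ r_4/r_3 = 9.551e-05/2.616e-04 = 0.3651.
After j more steps, r_{4+j} ≈ 9.551e-05·ρ^j; need ρ^j ≤ 5.5e-12/9.551e-05 = 5.75856e-08.
j ≥ ln(5.75856e-08)/ln(0.3651) = -16.6700/-1.00758 = 16.545.
So 17 more iterations are needed.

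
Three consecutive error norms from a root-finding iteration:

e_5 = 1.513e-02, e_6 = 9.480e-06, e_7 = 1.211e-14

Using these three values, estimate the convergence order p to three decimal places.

2.777

p ≈ ln(e_7/e_6) / ln(e_6/e_5)
  = ln(1.211e-14/9.480e-06) / ln(9.480e-06/1.513e-02)
  = ln(1.27743e-09) / ln(0.00062657)
  = -20.478416 / -7.375250 ≈ 2.776640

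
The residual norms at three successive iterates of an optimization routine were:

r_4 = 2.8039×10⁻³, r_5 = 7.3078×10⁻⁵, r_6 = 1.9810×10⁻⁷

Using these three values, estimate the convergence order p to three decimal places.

p ≈ ln(r_6/r_5) / ln(r_5/r_4)
  = ln(1.9810×10⁻⁷/7.3078×10⁻⁵) / ln(7.3078×10⁻⁵/2.8039×10⁻³)
  = ln(0.0027108) / ln(0.026063)
  = -5.910511 / -3.647239 ≈ 1.620544

1.621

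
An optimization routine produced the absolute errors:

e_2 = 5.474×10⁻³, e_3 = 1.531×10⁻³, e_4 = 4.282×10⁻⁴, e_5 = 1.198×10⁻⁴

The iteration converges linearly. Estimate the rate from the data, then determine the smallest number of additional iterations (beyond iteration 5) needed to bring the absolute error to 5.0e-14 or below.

Rate ρ ≈ e_5/e_4 = 1.198×10⁻⁴/4.282×10⁻⁴ = 0.2798.
After j more steps, e_{5+j} ≈ 1.198×10⁻⁴·ρ^j; need ρ^j ≤ 5.0e-14/1.198×10⁻⁴ = 4.17362e-10.
j ≥ ln(4.17362e-10)/ln(0.2798) = -21.5971/-1.27368 = 16.956.
So 17 more iterations are needed.

17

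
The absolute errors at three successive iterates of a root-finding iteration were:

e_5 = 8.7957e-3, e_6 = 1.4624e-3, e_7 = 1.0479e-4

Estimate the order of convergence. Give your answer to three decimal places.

1.469

p ≈ ln(e_7/e_6) / ln(e_6/e_5)
  = ln(1.0479e-4/1.4624e-3) / ln(1.4624e-3/8.7957e-3)
  = ln(0.0716562) / ln(0.166263)
  = -2.635876 / -1.794184 ≈ 1.469122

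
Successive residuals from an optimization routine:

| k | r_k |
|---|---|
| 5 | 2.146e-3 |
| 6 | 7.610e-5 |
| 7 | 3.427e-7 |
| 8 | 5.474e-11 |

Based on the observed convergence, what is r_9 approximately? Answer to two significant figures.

3.9e-17

First estimate the order: p ≈ ln(r_8/r_7) / ln(r_7/r_6) = ln(5.474e-11/3.427e-7)/ln(3.427e-7/7.610e-5) = ln(0.000159732)/ln(0.00450329) ≈ 1.6180.
Then r_9 ≈ r_8·(r_8/r_7)^p = 5.474e-11·(0.000159732)^1.6180 = 5.474e-11·7.19595e-07 ≈ 3.939e-17.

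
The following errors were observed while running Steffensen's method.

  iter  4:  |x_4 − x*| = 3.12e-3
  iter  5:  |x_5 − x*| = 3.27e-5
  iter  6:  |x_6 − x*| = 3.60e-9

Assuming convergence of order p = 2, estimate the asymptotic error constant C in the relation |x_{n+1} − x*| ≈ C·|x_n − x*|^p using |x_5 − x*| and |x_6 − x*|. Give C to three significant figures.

3.37

C ≈ |x_6 − x*| / |x_5 − x*|^2
  = 3.60e-9 / (3.27e-5)^2
  = 3.60e-9 / 1.06929e-09 ≈ 3.3667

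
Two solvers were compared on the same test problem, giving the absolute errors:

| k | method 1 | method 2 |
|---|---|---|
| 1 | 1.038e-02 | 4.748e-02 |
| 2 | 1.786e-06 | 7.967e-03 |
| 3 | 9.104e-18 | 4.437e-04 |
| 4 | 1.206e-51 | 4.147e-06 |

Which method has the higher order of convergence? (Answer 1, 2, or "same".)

1

Method 1: p ≈ ln(1.206e-51/9.104e-18)/ln(9.104e-18/1.786e-06) ≈ 3.00.
Method 2: p ≈ ln(4.147e-06/4.437e-04)/ln(4.437e-04/7.967e-03) ≈ 1.62.
Method 1 has the higher order (≈3.0 vs ≈1.6).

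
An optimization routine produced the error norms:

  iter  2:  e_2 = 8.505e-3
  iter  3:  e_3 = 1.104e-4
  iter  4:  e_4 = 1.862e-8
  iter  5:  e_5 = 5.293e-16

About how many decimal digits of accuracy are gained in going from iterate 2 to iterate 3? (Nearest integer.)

Digits gained ≈ log₁₀(e_2/e_3) = log₁₀(8.505e-3/1.104e-4) = log₁₀(77.038) ≈ 1.887.

2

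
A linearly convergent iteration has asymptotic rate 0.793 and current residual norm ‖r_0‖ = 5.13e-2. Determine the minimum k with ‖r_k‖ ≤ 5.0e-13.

After k steps, ‖r_k‖ ≈ 5.13e-2·0.793^k.
Need 0.793^k ≤ 5.0e-13/5.13e-2 = 9.74659e-12.
k ≥ ln(9.74659e-12)/ln(0.793) = -25.3541/-0.23193 = 109.318.
Smallest integer k = 110.

110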